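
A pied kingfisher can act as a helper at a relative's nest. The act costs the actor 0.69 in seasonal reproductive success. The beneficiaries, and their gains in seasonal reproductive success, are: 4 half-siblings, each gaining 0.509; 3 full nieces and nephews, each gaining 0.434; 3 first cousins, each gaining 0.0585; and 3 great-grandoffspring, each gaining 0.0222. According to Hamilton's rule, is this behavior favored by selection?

Yes

Hamilton's rule: the trait is favored when the sum of r·B over every recipient exceeds the actor's cost C.
r to a half-sibling = 0.25 (half-sibs share one parent — one path of length 2: r = (1/2)^2 = 1/4).
r to a full niece or nephew = 0.25 (full aunt/uncle↔niece/nephew: two paths of length 3 through the shared grandparent pair: r = 2·(1/2)^3 = 1/4).
r to a first cousin = 0.125 (first cousins share one grandparent pair — two paths of length 4: r = 2·(1/2)^4 = 1/8).
r to a great-grandoffspring = 0.125 (three parent–offspring links: r = (1/2)^3 = 1/8).
Summing one r·B term per recipient: 4·0.25·0.509 + 3·0.25·0.434 + 3·0.125·0.0585 + 3·0.125·0.0222 = 0.8647625.
0.8647625 > 0.69: the indirect benefit exceeds the cost.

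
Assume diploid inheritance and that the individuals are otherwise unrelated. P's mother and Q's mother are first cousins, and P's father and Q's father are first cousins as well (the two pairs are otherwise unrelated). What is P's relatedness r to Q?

With two independent routes of shared ancestry, r is the sum of the two contributions.
P and Q are related in two ways: second cousins through their mothers (r = 1/32) and second cousins through their fathers (r = 1/32).
r = 1/32 + 1/32 = 0.0625.

0.0625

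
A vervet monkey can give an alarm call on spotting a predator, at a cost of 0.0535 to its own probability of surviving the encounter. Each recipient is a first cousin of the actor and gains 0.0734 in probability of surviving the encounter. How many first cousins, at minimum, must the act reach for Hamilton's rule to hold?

6

r to a first cousin = 0.125 (first cousins share one grandparent pair — two paths of length 4: r = 2·(1/2)^4 = 1/8).
Hamilton's rule: n·r·B > C  ⇒  n > C/(r·B) = 0.0535/(0.125·0.0734) = 5.831.
The smallest integer exceeding 5.831 is 6.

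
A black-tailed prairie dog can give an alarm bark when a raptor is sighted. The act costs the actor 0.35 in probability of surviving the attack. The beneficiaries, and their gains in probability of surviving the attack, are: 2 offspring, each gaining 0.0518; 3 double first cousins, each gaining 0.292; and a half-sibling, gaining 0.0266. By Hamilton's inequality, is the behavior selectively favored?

No

Hamilton's rule: the trait is favored when the sum of r·B over every recipient exceeds the actor's cost C.
r to an offspring = 1/2 (one parent–offspring link: r = (1/2)^1 = 1/2).
r to a double first cousin = 0.25 (double first cousins share both grandparent pairs — four paths of length 4: r = 4·(1/2)^4 = 1/4).
r to a half-sibling = 1/4 (half-sibs share one parent — one path of length 2: r = (1/2)^2 = 1/4).
Summing one r·B term per recipient: 2·0.5·0.0518 + 3·0.25·0.292 + 1·0.25·0.0266 = 0.27745.
0.27745 < 0.35: the indirect benefit is less than the cost.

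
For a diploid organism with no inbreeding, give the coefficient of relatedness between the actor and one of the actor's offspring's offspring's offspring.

0.125

Each parent–offspring link contributes a factor of 1/2, and independent paths through distinct common ancestors add.
Three parent–offspring links: r = (1/2)^3 = 1/8.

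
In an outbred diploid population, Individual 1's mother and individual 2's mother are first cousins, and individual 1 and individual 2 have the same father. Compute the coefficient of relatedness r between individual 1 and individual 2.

0.28125

With two independent routes of shared ancestry, r is the sum of the two contributions.
Individual 1 and individual 2 are related in two ways: second cousins through their mothers (r = 1/32) and half-sibs through their shared father (r = 1/4).
r = 1/32 + 1/4 = 9/32 = 0.28125.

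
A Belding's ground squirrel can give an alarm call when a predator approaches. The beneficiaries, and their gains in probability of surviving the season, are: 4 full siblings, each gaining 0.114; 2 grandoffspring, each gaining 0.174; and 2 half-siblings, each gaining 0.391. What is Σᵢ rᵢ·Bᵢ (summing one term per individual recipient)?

0.5105

r to a full sibling = 0.5 (full sibs share both parents — two paths of length 2: r = 2·(1/2)^2 = 1/2).
r to a grandoffspring = 1/4 (two parent–offspring links: r = (1/2)^2 = 1/4).
r to a half-sibling = 1/4 (half-sibs share one parent — one path of length 2: r = (1/2)^2 = 1/4).
Summing one r·B term per recipient: 4·0.5·0.114 + 2·0.25·0.174 + 2·0.25·0.391 = 0.5105.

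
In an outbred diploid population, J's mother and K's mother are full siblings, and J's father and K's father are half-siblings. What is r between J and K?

Wright's path rule: contributions from independent ancestry routes add.
J and K are related in two ways: first cousins through their mothers (r = 1/8) and half first cousins through their fathers (r = 1/16).
r = 1/8 + 1/16 = 3/16 = 0.1875.

0.1875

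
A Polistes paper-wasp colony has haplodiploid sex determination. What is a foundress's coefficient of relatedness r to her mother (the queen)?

One meiotic link between diploid queen and diploid daughter: r = 1/2.

0.5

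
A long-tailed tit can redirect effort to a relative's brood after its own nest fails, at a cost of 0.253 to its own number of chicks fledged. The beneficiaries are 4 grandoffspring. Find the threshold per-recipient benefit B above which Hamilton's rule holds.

r to a grandoffspring = 1/4 (two parent–offspring links: r = (1/2)^2 = 1/4).
Hamilton's rule with n recipients of equal r: n·r·B > C, so B > C/(n·r) = 0.253/(4·0.25) = 0.253.

0.253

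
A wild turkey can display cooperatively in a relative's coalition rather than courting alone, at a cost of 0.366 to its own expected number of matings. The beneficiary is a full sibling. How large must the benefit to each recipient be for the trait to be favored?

0.732

r to a full sibling = 0.5 (full sibs share both parents — two paths of length 2: r = 2·(1/2)^2 = 1/2).
Hamilton's rule with n recipients of equal r: n·r·B > C, so B > C/(n·r) = 0.366/(1·0.5) = 0.732.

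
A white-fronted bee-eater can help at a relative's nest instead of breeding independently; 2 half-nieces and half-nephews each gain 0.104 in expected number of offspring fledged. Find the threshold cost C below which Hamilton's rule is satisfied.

0.026

r to a half-niece or half-nephew = 0.125 (half-aunt/uncle↔niece/nephew: one path of length 3: r = (1/2)^3 = 1/8).
Hamilton's rule: n·r·B > C, so the trait is favored while C < n·r·B = 2·0.125·0.104 = 0.026.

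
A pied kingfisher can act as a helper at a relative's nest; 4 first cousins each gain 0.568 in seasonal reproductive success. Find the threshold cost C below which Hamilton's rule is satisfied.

0.284

r to a first cousin = 0.125 (first cousins share one grandparent pair — two paths of length 4: r = 2·(1/2)^4 = 1/8).
Hamilton's rule: n·r·B > C, so the trait is favored while C < n·r·B = 4·0.125·0.568 = 0.284.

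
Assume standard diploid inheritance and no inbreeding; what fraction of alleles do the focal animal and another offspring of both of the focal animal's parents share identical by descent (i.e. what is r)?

0.5

Each parent–offspring link contributes a factor of 1/2, and independent paths through distinct common ancestors add.
Full sibs share both parents — two paths of length 2: r = 2·(1/2)^2 = 1/2.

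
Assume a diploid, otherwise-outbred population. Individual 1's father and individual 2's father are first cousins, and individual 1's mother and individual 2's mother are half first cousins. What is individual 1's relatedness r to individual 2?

Relatedness sums over independent paths through distinct common ancestors.
Individual 1 and individual 2 are related in two ways: second cousins through their fathers (r = 1/32) and half second cousins through their mothers (r = 1/64).
r = 1/32 + 1/64 = 3/64 = 0.046875.

0.046875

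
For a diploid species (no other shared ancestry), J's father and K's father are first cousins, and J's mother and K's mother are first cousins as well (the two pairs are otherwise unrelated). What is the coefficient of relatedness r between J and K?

0.0625

Wright's path rule: contributions from independent ancestry routes add.
J and K are related in two ways: second cousins through their fathers (r = 1/32) and second cousins through their mothers (r = 1/32).
r = 1/32 + 1/32 = 0.0625.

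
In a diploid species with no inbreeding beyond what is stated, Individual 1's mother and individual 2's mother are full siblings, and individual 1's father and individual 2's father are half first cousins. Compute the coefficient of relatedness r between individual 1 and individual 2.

0.140625

Relatedness sums over independent paths through distinct common ancestors.
Individual 1 and individual 2 are related in two ways: first cousins through their mothers (r = 1/8) and half second cousins through their fathers (r = 1/64).
r = 1/8 + 1/64 = 0.140625.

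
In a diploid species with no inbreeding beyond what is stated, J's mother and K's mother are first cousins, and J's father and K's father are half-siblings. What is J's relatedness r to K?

0.09375

Wright's path rule: contributions from independent ancestry routes add.
J and K are related in two ways: second cousins through their mothers (r = 1/32) and half first cousins through their fathers (r = 1/16).
r = 1/32 + 1/16 = 0.09375.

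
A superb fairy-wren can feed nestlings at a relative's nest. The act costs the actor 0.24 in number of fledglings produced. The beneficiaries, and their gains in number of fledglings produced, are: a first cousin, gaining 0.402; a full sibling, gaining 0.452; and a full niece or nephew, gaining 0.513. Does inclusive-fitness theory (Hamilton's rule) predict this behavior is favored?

Yes

Hamilton's rule: the trait is favored when the sum of r·B over every recipient exceeds the actor's cost C.
r to a first cousin = 1/8 (first cousins share one grandparent pair — two paths of length 4: r = 2·(1/2)^4 = 1/8).
r to a full sibling = 0.5 (full sibs share both parents — two paths of length 2: r = 2·(1/2)^2 = 1/2).
r to a full niece or nephew = 0.25 (full aunt/uncle↔niece/nephew: two paths of length 3 through the shared grandparent pair: r = 2·(1/2)^3 = 1/4).
Summing one r·B term per recipient: 1·0.125·0.402 + 1·0.5·0.452 + 1·0.25·0.513 = 0.4045.
0.4045 > 0.24: the indirect benefit exceeds the cost.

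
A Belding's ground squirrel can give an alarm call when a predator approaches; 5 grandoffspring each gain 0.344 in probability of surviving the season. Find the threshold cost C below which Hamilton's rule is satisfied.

0.43

r to a grandoffspring = 1/4 (two parent–offspring links: r = (1/2)^2 = 1/4).
Hamilton's rule: n·r·B > C, so the trait is favored while C < n·r·B = 5·0.25·0.344 = 0.43.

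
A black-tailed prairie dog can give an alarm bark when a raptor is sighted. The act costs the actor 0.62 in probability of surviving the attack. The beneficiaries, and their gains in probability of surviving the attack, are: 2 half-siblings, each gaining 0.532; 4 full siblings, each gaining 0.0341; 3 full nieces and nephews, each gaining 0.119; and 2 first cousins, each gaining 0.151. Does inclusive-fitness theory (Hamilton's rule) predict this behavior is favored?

No

Hamilton's rule: the trait is favored when the sum of r·B over every recipient exceeds the actor's cost C.
r to a half-sibling = 0.25 (half-sibs share one parent — one path of length 2: r = (1/2)^2 = 1/4).
r to a full sibling = 0.5 (full sibs share both parents — two paths of length 2: r = 2·(1/2)^2 = 1/2).
r to a full niece or nephew = 1/4 (full aunt/uncle↔niece/nephew: two paths of length 3 through the shared grandparent pair: r = 2·(1/2)^3 = 1/4).
r to a first cousin = 0.125 (first cousins share one grandparent pair — two paths of length 4: r = 2·(1/2)^4 = 1/8).
Summing one r·B term per recipient: 2·0.25·0.532 + 4·0.5·0.0341 + 3·0.25·0.119 + 2·0.125·0.151 = 0.4612.
0.4612 < 0.62: the indirect benefit is less than the cost.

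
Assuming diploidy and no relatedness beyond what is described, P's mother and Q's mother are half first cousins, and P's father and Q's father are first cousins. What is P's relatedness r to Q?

Independent pedigree routes through distinct common ancestors add.
P and Q are related in two ways: half second cousins through their mothers (r = 1/64) and second cousins through their fathers (r = 1/32).
r = 1/64 + 1/32 = 0.046875.

0.046875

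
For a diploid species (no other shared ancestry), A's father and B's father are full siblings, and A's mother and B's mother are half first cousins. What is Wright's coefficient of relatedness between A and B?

With two independent routes of shared ancestry, r is the sum of the two contributions.
A and B are related in two ways: first cousins through their fathers (r = 1/8) and half second cousins through their mothers (r = 1/64).
r = 1/8 + 1/64 = 0.140625.

0.140625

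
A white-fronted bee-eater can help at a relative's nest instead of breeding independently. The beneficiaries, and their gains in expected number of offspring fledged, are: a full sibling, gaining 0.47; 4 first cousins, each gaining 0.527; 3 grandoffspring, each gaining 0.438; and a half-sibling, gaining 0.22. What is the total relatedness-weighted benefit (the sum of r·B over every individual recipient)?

0.882

r to a full sibling = 0.5 (full sibs share both parents — two paths of length 2: r = 2·(1/2)^2 = 1/2).
r to a first cousin = 1/8 (first cousins share one grandparent pair — two paths of length 4: r = 2·(1/2)^4 = 1/8).
r to a grandoffspring = 1/4 (two parent–offspring links: r = (1/2)^2 = 1/4).
r to a half-sibling = 1/4 (half-sibs share one parent — one path of length 2: r = (1/2)^2 = 1/4).
Summing one r·B term per recipient: 1·0.5·0.47 + 4·0.125·0.527 + 3·0.25·0.438 + 1·0.25·0.22 = 0.882.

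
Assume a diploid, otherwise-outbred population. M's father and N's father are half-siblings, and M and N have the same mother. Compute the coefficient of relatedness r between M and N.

0.3125

Wright's path rule: contributions from independent ancestry routes add.
M and N are related in two ways: half first cousins through their fathers (r = 1/16) and half-sibs through their shared mother (r = 1/4).
r = 1/16 + 1/4 = 0.3125.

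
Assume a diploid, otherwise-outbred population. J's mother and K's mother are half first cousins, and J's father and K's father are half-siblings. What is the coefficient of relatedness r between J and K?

0.078125

Independent pedigree routes through distinct common ancestors add.
J and K are related in two ways: half second cousins through their mothers (r = 1/64) and half first cousins through their fathers (r = 1/16).
r = 1/64 + 1/16 = 5/64 = 0.078125.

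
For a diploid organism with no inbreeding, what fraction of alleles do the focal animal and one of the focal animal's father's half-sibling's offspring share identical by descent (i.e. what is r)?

0.0625

Each parent–offspring link contributes a factor of 1/2, and independent paths through distinct common ancestors add.
Half first cousins share one grandparent — one path of length 4: r = (1/2)^4 = 1/16.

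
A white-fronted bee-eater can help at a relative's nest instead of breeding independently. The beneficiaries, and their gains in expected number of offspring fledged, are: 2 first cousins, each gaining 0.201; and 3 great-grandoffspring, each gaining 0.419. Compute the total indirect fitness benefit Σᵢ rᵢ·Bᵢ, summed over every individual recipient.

0.207375

r to a first cousin = 1/8 (first cousins share one grandparent pair — two paths of length 4: r = 2·(1/2)^4 = 1/8).
r to a great-grandoffspring = 0.125 (three parent–offspring links: r = (1/2)^3 = 1/8).
Summing one r·B term per recipient: 2·0.125·0.201 + 3·0.125·0.419 = 0.207375.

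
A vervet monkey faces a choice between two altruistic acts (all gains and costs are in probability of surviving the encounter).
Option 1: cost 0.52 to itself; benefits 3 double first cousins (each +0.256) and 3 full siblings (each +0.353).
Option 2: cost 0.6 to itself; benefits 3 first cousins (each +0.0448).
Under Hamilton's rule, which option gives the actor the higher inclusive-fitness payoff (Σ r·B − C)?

Option 1: r to a double first cousin = 0.25.
Option 1: r to a full sibling = 0.5.
Option 1: Σ r·B − C = (3·0.25·0.256 + 3·0.5·0.353) − 0.52 = 0.2015.
Option 2: r to a first cousin = 0.125.
Option 2: Σ r·B − C = (3·0.125·0.0448) − 0.6 = -0.5832.
Option 1 has the higher net inclusive-fitness payoff.

Option 1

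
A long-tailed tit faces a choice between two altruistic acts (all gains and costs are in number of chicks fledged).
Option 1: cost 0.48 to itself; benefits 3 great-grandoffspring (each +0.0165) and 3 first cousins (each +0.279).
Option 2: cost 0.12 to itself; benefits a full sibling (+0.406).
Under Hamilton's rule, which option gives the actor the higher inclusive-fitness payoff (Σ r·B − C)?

Option 1: r to a great-grandoffspring = 0.125.
Option 1: r to a first cousin = 0.125.
Option 1: Σ r·B − C = (3·0.125·0.0165 + 3·0.125·0.279) − 0.48 = -0.3691875.
Option 2: r to a full sibling = 0.5.
Option 2: Σ r·B − C = (1·0.5·0.406) − 0.12 = 0.083.
Option 2 has the higher net inclusive-fitness payoff.

Option 2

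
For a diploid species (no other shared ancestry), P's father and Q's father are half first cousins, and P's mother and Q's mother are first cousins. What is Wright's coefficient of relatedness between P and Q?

0.046875

Wright's path rule: contributions from independent ancestry routes add.
P and Q are related in two ways: half second cousins through their fathers (r = 1/64) and second cousins through their mothers (r = 1/32).
r = 1/64 + 1/32 = 0.046875.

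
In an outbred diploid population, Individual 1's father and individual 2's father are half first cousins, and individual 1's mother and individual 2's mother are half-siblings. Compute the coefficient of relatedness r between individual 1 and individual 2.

Independent pedigree routes through distinct common ancestors add.
Individual 1 and individual 2 are related in two ways: half second cousins through their fathers (r = 1/64) and half first cousins through their mothers (r = 1/16).
r = 1/64 + 1/16 = 5/64 = 0.078125.

0.078125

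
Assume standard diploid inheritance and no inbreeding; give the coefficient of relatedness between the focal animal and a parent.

Each parent–offspring link contributes a factor of 1/2, and independent paths through distinct common ancestors add.
One parent–offspring link: r = (1/2)^1 = 1/2.

0.5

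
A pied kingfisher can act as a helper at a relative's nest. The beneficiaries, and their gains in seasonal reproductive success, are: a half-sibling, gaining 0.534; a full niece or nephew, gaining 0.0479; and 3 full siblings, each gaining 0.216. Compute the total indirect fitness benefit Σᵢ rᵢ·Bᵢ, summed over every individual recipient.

0.469475

r to a half-sibling = 1/4 (half-sibs share one parent — one path of length 2: r = (1/2)^2 = 1/4).
r to a full niece or nephew = 1/4 (full aunt/uncle↔niece/nephew: two paths of length 3 through the shared grandparent pair: r = 2·(1/2)^3 = 1/4).
r to a full sibling = 1/2 (full sibs share both parents — two paths of length 2: r = 2·(1/2)^2 = 1/2).
Summing one r·B term per recipient: 1·0.25·0.534 + 1·0.25·0.0479 + 3·0.5·0.216 = 0.469475.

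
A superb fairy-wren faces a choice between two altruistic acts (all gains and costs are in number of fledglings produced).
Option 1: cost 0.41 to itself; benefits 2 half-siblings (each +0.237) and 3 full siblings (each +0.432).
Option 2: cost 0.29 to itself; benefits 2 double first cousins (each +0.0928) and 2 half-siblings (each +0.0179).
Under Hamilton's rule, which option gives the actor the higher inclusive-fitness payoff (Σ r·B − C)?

Option 1

Option 1: r to a half-sibling = 0.25.
Option 1: r to a full sibling = 0.5.
Option 1: Σ r·B − C = (2·0.25·0.237 + 3·0.5·0.432) − 0.41 = 0.3565.
Option 2: r to a double first cousin = 0.25.
Option 2: r to a half-sibling = 0.25.
Option 2: Σ r·B − C = (2·0.25·0.0928 + 2·0.25·0.0179) − 0.29 = -0.23465.
Option 1 has the higher net inclusive-fitness payoff.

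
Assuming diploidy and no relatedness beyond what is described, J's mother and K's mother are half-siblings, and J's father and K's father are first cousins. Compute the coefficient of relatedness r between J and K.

0.09375

With two independent routes of shared ancestry, r is the sum of the two contributions.
J and K are related in two ways: half first cousins through their mothers (r = 1/16) and second cousins through their fathers (r = 1/32).
r = 1/16 + 1/32 = 3/32 = 0.09375.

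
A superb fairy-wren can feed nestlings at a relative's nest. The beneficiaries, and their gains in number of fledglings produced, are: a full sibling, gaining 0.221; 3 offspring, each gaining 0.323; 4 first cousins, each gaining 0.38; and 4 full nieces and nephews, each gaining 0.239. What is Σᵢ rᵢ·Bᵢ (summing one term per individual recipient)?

1.024

r to a full sibling = 1/2 (full sibs share both parents — two paths of length 2: r = 2·(1/2)^2 = 1/2).
r to an offspring = 1/2 (one parent–offspring link: r = (1/2)^1 = 1/2).
r to a first cousin = 1/8 (first cousins share one grandparent pair — two paths of length 4: r = 2·(1/2)^4 = 1/8).
r to a full niece or nephew = 0.25 (full aunt/uncle↔niece/nephew: two paths of length 3 through the shared grandparent pair: r = 2·(1/2)^3 = 1/4).
Summing one r·B term per recipient: 1·0.5·0.221 + 3·0.5·0.323 + 4·0.125·0.38 + 4·0.25·0.239 = 1.024.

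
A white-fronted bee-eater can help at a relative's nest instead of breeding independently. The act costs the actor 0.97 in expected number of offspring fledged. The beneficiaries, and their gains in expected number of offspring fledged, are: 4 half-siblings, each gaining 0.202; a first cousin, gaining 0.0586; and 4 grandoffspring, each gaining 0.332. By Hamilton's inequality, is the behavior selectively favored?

No

Hamilton's rule: the trait is favored when the sum of r·B over every recipient exceeds the actor's cost C.
r to a half-sibling = 0.25 (half-sibs share one parent — one path of length 2: r = (1/2)^2 = 1/4).
r to a first cousin = 1/8 (first cousins share one grandparent pair — two paths of length 4: r = 2·(1/2)^4 = 1/8).
r to a grandoffspring = 0.25 (two parent–offspring links: r = (1/2)^2 = 1/4).
Summing one r·B term per recipient: 4·0.25·0.202 + 1·0.125·0.0586 + 4·0.25·0.332 = 0.541325.
0.541325 < 0.97: the indirect benefit is less than the cost.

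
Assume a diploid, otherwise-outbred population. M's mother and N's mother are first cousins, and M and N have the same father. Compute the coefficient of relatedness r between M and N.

0.28125

With two independent routes of shared ancestry, r is the sum of the two contributions.
M and N are related in two ways: second cousins through their mothers (r = 1/32) and half-sibs through their shared father (r = 1/4).
r = 1/32 + 1/4 = 9/32 = 0.28125.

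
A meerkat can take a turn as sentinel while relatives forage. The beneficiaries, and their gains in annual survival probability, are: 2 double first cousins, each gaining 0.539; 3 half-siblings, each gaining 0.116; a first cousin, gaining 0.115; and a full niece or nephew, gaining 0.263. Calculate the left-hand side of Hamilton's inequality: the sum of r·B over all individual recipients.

r to a double first cousin = 0.25 (double first cousins share both grandparent pairs — four paths of length 4: r = 4·(1/2)^4 = 1/4).
r to a half-sibling = 1/4 (half-sibs share one parent — one path of length 2: r = (1/2)^2 = 1/4).
r to a first cousin = 0.125 (first cousins share one grandparent pair — two paths of length 4: r = 2·(1/2)^4 = 1/8).
r to a full niece or nephew = 0.25 (full aunt/uncle↔niece/nephew: two paths of length 3 through the shared grandparent pair: r = 2·(1/2)^3 = 1/4).
Summing one r·B term per recipient: 2·0.25·0.539 + 3·0.25·0.116 + 1·0.125·0.115 + 1·0.25·0.263 = 0.436625.

0.436625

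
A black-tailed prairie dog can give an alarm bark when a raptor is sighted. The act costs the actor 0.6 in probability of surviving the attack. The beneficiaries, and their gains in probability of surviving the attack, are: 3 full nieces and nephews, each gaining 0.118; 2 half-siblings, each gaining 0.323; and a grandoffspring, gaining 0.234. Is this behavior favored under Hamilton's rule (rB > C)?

No

Hamilton's rule: the trait is favored when the sum of r·B over every recipient exceeds the actor's cost C.
r to a full niece or nephew = 1/4 (full aunt/uncle↔niece/nephew: two paths of length 3 through the shared grandparent pair: r = 2·(1/2)^3 = 1/4).
r to a half-sibling = 0.25 (half-sibs share one parent — one path of length 2: r = (1/2)^2 = 1/4).
r to a grandoffspring = 0.25 (two parent–offspring links: r = (1/2)^2 = 1/4).
Summing one r·B term per recipient: 3·0.25·0.118 + 2·0.25·0.323 + 1·0.25·0.234 = 0.3085.
0.3085 < 0.6: the indirect benefit is less than the cost.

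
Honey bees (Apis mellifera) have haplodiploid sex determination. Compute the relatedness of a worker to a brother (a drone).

Her haploid brother carries none of their father's genes and a random half of their mother's genome; that half matches the maternal half of her own genome with probability 1/2: r = 1/2 · 1/2 = 1/4.

0.25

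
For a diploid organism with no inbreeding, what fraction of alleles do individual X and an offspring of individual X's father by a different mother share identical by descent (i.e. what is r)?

Each parent–offspring link contributes a factor of 1/2, and independent paths through distinct common ancestors add.
Half-sibs share one parent — one path of length 2: r = (1/2)^2 = 1/4.

0.25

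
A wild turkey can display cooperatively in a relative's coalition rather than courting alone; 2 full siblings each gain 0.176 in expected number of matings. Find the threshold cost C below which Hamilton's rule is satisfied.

r to a full sibling = 0.5 (full sibs share both parents — two paths of length 2: r = 2·(1/2)^2 = 1/2).
Hamilton's rule: n·r·B > C, so the trait is favored while C < n·r·B = 2·0.5·0.176 = 0.176.

0.176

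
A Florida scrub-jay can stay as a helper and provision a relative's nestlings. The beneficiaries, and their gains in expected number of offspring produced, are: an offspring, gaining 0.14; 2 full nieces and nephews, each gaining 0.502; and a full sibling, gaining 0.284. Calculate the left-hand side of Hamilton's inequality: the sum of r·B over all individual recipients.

r to an offspring = 1/2 (one parent–offspring link: r = (1/2)^1 = 1/2).
r to a full niece or nephew = 1/4 (full aunt/uncle↔niece/nephew: two paths of length 3 through the shared grandparent pair: r = 2·(1/2)^3 = 1/4).
r to a full sibling = 1/2 (full sibs share both parents — two paths of length 2: r = 2·(1/2)^2 = 1/2).
Summing one r·B term per recipient: 1·0.5·0.14 + 2·0.25·0.502 + 1·0.5·0.284 = 0.463.

0.463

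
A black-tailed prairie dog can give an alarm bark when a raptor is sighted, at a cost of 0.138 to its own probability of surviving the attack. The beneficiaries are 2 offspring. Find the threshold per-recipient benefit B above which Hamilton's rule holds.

r to an offspring = 1/2 (one parent–offspring link: r = (1/2)^1 = 1/2).
Hamilton's rule with n recipients of equal r: n·r·B > C, so B > C/(n·r) = 0.138/(2·0.5) = 0.138.

0.138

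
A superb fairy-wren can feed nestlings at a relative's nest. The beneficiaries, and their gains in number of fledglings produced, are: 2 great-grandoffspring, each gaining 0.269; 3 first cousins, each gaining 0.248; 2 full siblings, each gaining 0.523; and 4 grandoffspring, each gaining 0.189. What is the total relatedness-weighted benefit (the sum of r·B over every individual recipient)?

0.87225

r to a great-grandoffspring = 1/8 (three parent–offspring links: r = (1/2)^3 = 1/8).
r to a first cousin = 0.125 (first cousins share one grandparent pair — two paths of length 4: r = 2·(1/2)^4 = 1/8).
r to a full sibling = 0.5 (full sibs share both parents — two paths of length 2: r = 2·(1/2)^2 = 1/2).
r to a grandoffspring = 1/4 (two parent–offspring links: r = (1/2)^2 = 1/4).
Summing one r·B term per recipient: 2·0.125·0.269 + 3·0.125·0.248 + 2·0.5·0.523 + 4·0.25·0.189 = 0.87225.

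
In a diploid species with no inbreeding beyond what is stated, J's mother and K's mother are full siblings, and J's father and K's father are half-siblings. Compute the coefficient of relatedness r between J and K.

0.1875

Wright's path rule: contributions from independent ancestry routes add.
J and K are related in two ways: first cousins through their mothers (r = 1/8) and half first cousins through their fathers (r = 1/16).
r = 1/8 + 1/16 = 0.1875.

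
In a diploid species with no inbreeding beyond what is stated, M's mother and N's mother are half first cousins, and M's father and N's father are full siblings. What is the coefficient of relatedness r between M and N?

0.140625

Relatedness sums over independent paths through distinct common ancestors.
M and N are related in two ways: half second cousins through their mothers (r = 1/64) and first cousins through their fathers (r = 1/8).
r = 1/64 + 1/8 = 9/64 = 0.140625.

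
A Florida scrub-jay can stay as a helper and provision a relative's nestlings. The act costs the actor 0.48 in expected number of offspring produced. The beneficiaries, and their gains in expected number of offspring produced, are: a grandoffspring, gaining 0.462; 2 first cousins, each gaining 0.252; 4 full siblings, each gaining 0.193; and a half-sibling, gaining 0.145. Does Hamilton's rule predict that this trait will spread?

Hamilton's rule: the trait is favored when the sum of r·B over every recipient exceeds the actor's cost C.
r to a grandoffspring = 0.25 (two parent–offspring links: r = (1/2)^2 = 1/4).
r to a first cousin = 0.125 (first cousins share one grandparent pair — two paths of length 4: r = 2·(1/2)^4 = 1/8).
r to a full sibling = 1/2 (full sibs share both parents — two paths of length 2: r = 2·(1/2)^2 = 1/2).
r to a half-sibling = 1/4 (half-sibs share one parent — one path of length 2: r = (1/2)^2 = 1/4).
Summing one r·B term per recipient: 1·0.25·0.462 + 2·0.125·0.252 + 4·0.5·0.193 + 1·0.25·0.145 = 0.60075.
0.60075 > 0.48: the indirect benefit exceeds the cost.

Yes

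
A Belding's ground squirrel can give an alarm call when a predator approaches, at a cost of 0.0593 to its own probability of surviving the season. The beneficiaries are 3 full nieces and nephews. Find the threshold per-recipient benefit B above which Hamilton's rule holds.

r to a full niece or nephew = 0.25 (full aunt/uncle↔niece/nephew: two paths of length 3 through the shared grandparent pair: r = 2·(1/2)^3 = 1/4).
Hamilton's rule with n recipients of equal r: n·r·B > C, so B > C/(n·r) = 0.0593/(3·0.25) = 0.0791.

0.0791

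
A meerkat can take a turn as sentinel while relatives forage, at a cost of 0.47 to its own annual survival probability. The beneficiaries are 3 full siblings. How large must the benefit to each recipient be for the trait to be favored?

r to a full sibling = 0.5 (full sibs share both parents — two paths of length 2: r = 2·(1/2)^2 = 1/2).
Hamilton's rule with n recipients of equal r: n·r·B > C, so B > C/(n·r) = 0.47/(3·0.5) = 0.3133.

0.3133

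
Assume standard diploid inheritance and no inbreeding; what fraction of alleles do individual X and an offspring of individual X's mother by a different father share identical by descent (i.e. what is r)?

0.25

Each parent–offspring link contributes a factor of 1/2, and independent paths through distinct common ancestors add.
Half-sibs share one parent — one path of length 2: r = (1/2)^2 = 1/4.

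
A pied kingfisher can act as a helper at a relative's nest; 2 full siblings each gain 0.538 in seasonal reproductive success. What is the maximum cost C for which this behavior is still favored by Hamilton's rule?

0.538

r to a full sibling = 1/2 (full sibs share both parents — two paths of length 2: r = 2·(1/2)^2 = 1/2).
Hamilton's rule: n·r·B > C, so the trait is favored while C < n·r·B = 2·0.5·0.538 = 0.538.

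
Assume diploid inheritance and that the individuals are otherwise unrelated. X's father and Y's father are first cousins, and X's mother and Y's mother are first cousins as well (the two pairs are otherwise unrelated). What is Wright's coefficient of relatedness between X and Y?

With two independent routes of shared ancestry, r is the sum of the two contributions.
X and Y are related in two ways: second cousins through their fathers (r = 1/32) and second cousins through their mothers (r = 1/32).
r = 1/32 + 1/32 = 0.0625.

0.0625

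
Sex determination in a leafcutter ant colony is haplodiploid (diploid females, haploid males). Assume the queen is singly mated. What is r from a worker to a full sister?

Haplodiploid full sisters inherit their father's entire haploid genome identically (contributing 1/2) and on average half of their mother's contribution (1/2 · 1/2 = 1/4); r = 1/2 + 1/4 = 3/4.

0.75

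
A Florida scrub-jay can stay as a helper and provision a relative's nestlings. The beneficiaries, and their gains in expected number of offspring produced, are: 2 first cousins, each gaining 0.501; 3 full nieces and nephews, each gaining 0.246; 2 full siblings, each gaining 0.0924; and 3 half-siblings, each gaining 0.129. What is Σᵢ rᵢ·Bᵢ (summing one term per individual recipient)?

r to a first cousin = 1/8 (first cousins share one grandparent pair — two paths of length 4: r = 2·(1/2)^4 = 1/8).
r to a full niece or nephew = 0.25 (full aunt/uncle↔niece/nephew: two paths of length 3 through the shared grandparent pair: r = 2·(1/2)^3 = 1/4).
r to a full sibling = 0.5 (full sibs share both parents — two paths of length 2: r = 2·(1/2)^2 = 1/2).
r to a half-sibling = 1/4 (half-sibs share one parent — one path of length 2: r = (1/2)^2 = 1/4).
Summing one r·B term per recipient: 2·0.125·0.501 + 3·0.25·0.246 + 2·0.5·0.0924 + 3·0.25·0.129 = 0.4989.

0.4989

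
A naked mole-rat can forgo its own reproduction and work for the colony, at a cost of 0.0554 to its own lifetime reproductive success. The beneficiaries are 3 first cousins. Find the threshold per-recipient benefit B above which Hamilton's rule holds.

r to a first cousin = 1/8 (first cousins share one grandparent pair — two paths of length 4: r = 2·(1/2)^4 = 1/8).
Hamilton's rule with n recipients of equal r: n·r·B > C, so B > C/(n·r) = 0.0554/(3·0.125) = 0.1477.

0.1477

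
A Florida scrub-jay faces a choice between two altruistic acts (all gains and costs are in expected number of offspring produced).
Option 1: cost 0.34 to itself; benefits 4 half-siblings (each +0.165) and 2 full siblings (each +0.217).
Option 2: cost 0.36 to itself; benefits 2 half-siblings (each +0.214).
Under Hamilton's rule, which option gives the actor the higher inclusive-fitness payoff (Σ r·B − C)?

Option 1

Option 1: r to a half-sibling = 0.25.
Option 1: r to a full sibling = 0.5.
Option 1: Σ r·B − C = (4·0.25·0.165 + 2·0.5·0.217) − 0.34 = 0.042.
Option 2: r to a half-sibling = 0.25.
Option 2: Σ r·B − C = (2·0.25·0.214) − 0.36 = -0.253.
Option 1 has the higher net inclusive-fitness payoff.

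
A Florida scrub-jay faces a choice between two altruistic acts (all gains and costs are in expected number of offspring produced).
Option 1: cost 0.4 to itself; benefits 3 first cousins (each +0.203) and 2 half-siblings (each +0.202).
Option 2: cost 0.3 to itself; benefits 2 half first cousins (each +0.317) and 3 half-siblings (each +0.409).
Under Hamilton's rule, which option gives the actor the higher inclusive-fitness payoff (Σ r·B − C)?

Option 2

Option 1: r to a first cousin = 0.125.
Option 1: r to a half-sibling = 0.25.
Option 1: Σ r·B − C = (3·0.125·0.203 + 2·0.25·0.202) − 0.4 = -0.222875.
Option 2: r to a half first cousin = 0.0625.
Option 2: r to a half-sibling = 0.25.
Option 2: Σ r·B − C = (2·0.0625·0.317 + 3·0.25·0.409) − 0.3 = 0.046375.
Option 2 has the higher net inclusive-fitness payoff.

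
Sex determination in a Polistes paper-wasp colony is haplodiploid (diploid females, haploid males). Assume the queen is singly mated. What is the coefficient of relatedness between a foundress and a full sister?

0.75

Haplodiploid full sisters inherit their father's entire haploid genome identically (contributing 1/2) and on average half of their mother's contribution (1/2 · 1/2 = 1/4); r = 1/2 + 1/4 = 3/4.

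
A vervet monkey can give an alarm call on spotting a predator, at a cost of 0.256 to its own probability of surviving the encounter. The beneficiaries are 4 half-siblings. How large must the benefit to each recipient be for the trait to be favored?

r to a half-sibling = 1/4 (half-sibs share one parent — one path of length 2: r = (1/2)^2 = 1/4).
Hamilton's rule with n recipients of equal r: n·r·B > C, so B > C/(n·r) = 0.256/(4·0.25) = 0.256.

0.256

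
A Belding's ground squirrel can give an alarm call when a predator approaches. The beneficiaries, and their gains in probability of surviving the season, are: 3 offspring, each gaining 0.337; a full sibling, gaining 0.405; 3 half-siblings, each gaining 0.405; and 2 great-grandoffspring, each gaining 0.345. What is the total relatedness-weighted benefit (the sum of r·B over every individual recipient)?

r to an offspring = 0.5 (one parent–offspring link: r = (1/2)^1 = 1/2).
r to a full sibling = 0.5 (full sibs share both parents — two paths of length 2: r = 2·(1/2)^2 = 1/2).
r to a half-sibling = 1/4 (half-sibs share one parent — one path of length 2: r = (1/2)^2 = 1/4).
r to a great-grandoffspring = 1/8 (three parent–offspring links: r = (1/2)^3 = 1/8).
Summing one r·B term per recipient: 3·0.5·0.337 + 1·0.5·0.405 + 3·0.25·0.405 + 2·0.125·0.345 = 1.098.

1.098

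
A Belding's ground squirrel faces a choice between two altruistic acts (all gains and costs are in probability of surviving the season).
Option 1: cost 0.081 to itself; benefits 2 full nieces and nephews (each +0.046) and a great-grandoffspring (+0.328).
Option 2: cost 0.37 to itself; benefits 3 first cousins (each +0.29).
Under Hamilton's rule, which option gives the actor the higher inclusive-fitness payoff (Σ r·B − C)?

Option 1: r to a full niece or nephew = 0.25.
Option 1: r to a great-grandoffspring = 0.125.
Option 1: Σ r·B − C = (2·0.25·0.046 + 1·0.125·0.328) − 0.081 = -0.017.
Option 2: r to a first cousin = 0.125.
Option 2: Σ r·B − C = (3·0.125·0.29) − 0.37 = -0.26125.
Option 1 has the higher net inclusive-fitness payoff.

Option 1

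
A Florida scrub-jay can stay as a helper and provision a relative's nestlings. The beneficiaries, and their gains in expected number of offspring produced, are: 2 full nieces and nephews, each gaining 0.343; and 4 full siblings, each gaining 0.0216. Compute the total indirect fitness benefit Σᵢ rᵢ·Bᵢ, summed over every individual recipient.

r to a full niece or nephew = 0.25 (full aunt/uncle↔niece/nephew: two paths of length 3 through the shared grandparent pair: r = 2·(1/2)^3 = 1/4).
r to a full sibling = 0.5 (full sibs share both parents — two paths of length 2: r = 2·(1/2)^2 = 1/2).
Summing one r·B term per recipient: 2·0.25·0.343 + 4·0.5·0.0216 = 0.2147.

0.2147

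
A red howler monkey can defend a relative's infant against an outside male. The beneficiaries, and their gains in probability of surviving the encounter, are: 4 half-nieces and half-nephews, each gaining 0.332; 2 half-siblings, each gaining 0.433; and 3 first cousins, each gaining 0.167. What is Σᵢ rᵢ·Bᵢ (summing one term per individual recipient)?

0.445125

r to a half-niece or half-nephew = 0.125 (half-aunt/uncle↔niece/nephew: one path of length 3: r = (1/2)^3 = 1/8).
r to a half-sibling = 1/4 (half-sibs share one parent — one path of length 2: r = (1/2)^2 = 1/4).
r to a first cousin = 0.125 (first cousins share one grandparent pair — two paths of length 4: r = 2·(1/2)^4 = 1/8).
Summing one r·B term per recipient: 4·0.125·0.332 + 2·0.25·0.433 + 3·0.125·0.167 = 0.445125.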